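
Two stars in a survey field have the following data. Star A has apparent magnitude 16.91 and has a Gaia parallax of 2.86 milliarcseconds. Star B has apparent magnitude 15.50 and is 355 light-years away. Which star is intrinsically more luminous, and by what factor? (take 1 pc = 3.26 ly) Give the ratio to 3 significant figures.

Star A is more luminous, by a factor of 2.81.

Star A: p = 2.86 mas = 2.86×10^-3″ → d = 1/p = 349.7 pc
Star A: M = m − 5 log₁₀ d + 5 = 16.91 − 5·2.5436 + 5 = 9.192
Star B: d = 355 ly / 3.26 = 108.9 pc
Star B: M = m − 5 log₁₀ d + 5 = 15.50 − 5·2.0370 + 5 = 10.315
ΔM = M_A − M_B = 9.192 − (10.315) = -1.123; smaller M is more luminous → Star A.
L ratio = 10^(0.4 |ΔM|) = 10^0.449 = 2.813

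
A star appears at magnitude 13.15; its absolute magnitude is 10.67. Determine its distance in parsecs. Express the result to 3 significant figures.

Distance modulus: m − M = 13.15 − (10.67) = 2.480
m − M = 5 log₁₀ d − 5
log₁₀ d = (m − M)/5 + 1 = 1.4960
d = 10^1.4960 = 31.33 pc

d ≈ 31.3 pc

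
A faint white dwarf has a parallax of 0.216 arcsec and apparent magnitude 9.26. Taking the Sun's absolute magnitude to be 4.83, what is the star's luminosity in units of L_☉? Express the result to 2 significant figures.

d = 1/p = 1/0.216″ = 4.630 pc
M = m − 5 log₁₀ d + 5 = 9.26 − 5·0.6655 + 5 = 10.932
M − M_☉ = 10.932 − 4.83 = 6.102
L/L_☉ = 10^(−0.4 × 6.102) = 3.623×10^-3

L/L_☉ ≈ 3.6×10^-3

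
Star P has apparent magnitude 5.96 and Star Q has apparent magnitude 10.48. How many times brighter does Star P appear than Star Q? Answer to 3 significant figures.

64.3

Magnitude difference = -4.52
Flux ratio = 10^(−0.4 Δm) = 10^(−0.4 × -4.52) = 10^1.808 = 64.27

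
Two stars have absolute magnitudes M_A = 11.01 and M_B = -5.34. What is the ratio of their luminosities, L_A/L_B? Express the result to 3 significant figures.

L_A/L_B ≈ 2.88×10^-7

ΔM = M_A − M_B = 16.35
L_A/L_B = 10^(−0.4 ΔM) = 10^-6.540 = 2.884×10^-7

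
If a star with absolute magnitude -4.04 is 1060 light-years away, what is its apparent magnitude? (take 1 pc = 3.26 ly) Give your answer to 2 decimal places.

m ≈ 3.52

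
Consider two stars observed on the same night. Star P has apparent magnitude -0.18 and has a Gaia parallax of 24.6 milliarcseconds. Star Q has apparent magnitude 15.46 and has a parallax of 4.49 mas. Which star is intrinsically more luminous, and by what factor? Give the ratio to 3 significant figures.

Star P: p = 24.6 mas = 0.0246″ → d = 1/p = 40.65 pc
Star P: M = m − 5 log₁₀ d + 5 = -0.18 − 5·1.6091 + 5 = -3.225
Star Q: p = 4.49 mas = 4.49×10^-3″ → d = 1/p = 222.7 pc
Star Q: M = m − 5 log₁₀ d + 5 = 15.46 − 5·2.3478 + 5 = 8.721
ΔM = M_P − M_Q = -3.225 − (8.721) = -11.947; smaller M is more luminous → Star P.
L ratio = 10^(0.4 |ΔM|) = 10^4.779 = 60070

Star P is more luminous, by a factor of 60100.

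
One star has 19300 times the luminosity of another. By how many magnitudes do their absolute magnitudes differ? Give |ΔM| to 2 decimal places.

Pogson: ΔM = −2.5 log₁₀(ratio) = −2.5 log₁₀(19300) = −2.5 × 4.2856 = -10.714

|ΔM| ≈ 10.71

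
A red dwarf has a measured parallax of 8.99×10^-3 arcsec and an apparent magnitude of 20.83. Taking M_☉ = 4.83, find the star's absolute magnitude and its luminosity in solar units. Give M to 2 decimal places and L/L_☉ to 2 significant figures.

M ≈ 15.60; L/L_☉ ≈ 4.9×10^-5

d = 1/p = 1/8.99×10^-3″ = 111.2 pc
M = m − 5 log₁₀ d + 5 = 20.83 − 5·2.0462 + 5 = 15.599
M − M_☉ = 15.599 − 4.83 = 10.769
L/L_☉ = 10^(−0.4 × 10.769) = 4.926×10^-5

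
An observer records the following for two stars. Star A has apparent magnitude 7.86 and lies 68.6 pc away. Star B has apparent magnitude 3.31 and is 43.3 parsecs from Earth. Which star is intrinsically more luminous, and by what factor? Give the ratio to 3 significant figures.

Star B is more luminous, by a factor of 26.3.

Star A: M = m − 5 log₁₀ d + 5 = 7.86 − 5·1.8363 + 5 = 3.678
Star B: M = m − 5 log₁₀ d + 5 = 3.31 − 5·1.6365 + 5 = 0.128
ΔM = M_A − M_B = 3.678 − (0.128) = 3.551; smaller M is more luminous → Star B.
L ratio = 10^(0.4 |ΔM|) = 10^1.420 = 26.32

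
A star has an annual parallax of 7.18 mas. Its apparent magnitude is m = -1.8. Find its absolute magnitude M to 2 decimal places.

M ≈ -7.52

p = 7.18 mas = 7.18×10^-3″ → d = 1/p = 139.3 pc
5 log₁₀(d/10 pc) = 5 log₁₀(139.3) − 5 = 5.719
M = m − 5 log₁₀(d/10) = -1.8 − 5.719 = -7.519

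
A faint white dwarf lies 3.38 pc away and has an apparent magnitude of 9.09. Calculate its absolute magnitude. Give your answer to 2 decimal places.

M ≈ 11.45

5 log₁₀(d/10 pc) = 5 log₁₀(3.380) − 5 = -2.355
M = m − 5 log₁₀(d/10) = 9.09 + 2.355 = 11.445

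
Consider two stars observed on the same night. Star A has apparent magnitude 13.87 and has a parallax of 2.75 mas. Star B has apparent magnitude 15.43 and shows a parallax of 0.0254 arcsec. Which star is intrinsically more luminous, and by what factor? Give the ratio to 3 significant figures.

Star A is more luminous, by a factor of 359.

Star A: p = 2.75 mas = 2.75×10^-3″ → d = 1/p = 363.6 pc
Star A: M = m − 5 log₁₀ d + 5 = 13.87 − 5·2.5607 + 5 = 6.067
Star B: d = 1/p = 1/0.0254″ = 39.37 pc
Star B: M = m − 5 log₁₀ d + 5 = 15.43 − 5·1.5952 + 5 = 12.454
ΔM = M_A − M_B = 6.067 − (12.454) = -6.388; smaller M is more luminous → Star A.
L ratio = 10^(0.4 |ΔM|) = 10^2.555 = 358.9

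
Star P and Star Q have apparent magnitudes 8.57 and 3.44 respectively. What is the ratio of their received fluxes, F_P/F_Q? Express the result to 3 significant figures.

Δm = 8.57 − (3.44) = 5.13
Flux ratio = 10^(−0.4 Δm) = 10^(−0.4 × 5.13) = 10^-2.052 = 8.872×10^-3

F_P/F_Q ≈ 8.87×10^-3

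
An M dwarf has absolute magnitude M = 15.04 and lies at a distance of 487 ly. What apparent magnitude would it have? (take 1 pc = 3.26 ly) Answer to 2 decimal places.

m ≈ 20.91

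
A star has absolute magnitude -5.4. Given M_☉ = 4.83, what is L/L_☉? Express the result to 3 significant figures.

M − M_☉ = -5.4 − 4.83 = -10.230
L/L_☉ = 10^(−0.4 (M − M_☉)) = 10^4.092 = 12360

L/L_☉ ≈ 12400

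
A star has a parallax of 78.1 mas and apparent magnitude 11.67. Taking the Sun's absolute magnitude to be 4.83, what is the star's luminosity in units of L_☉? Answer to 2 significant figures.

L/L_☉ ≈ 3.0×10^-3

d = 1/p = 1000/78.1 mas = 12.80 pc
M = m − 5 log₁₀ d + 5 = 11.67 − 5·1.1073 + 5 = 11.133
M − M_☉ = 11.133 − 4.83 = 6.303
L/L_☉ = 10^(−0.4 × 6.303) = 3.011×10^-3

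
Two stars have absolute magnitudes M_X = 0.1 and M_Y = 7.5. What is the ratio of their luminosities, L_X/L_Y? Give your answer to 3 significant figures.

ΔM = M_X − M_Y = -7.4
L_X/L_Y = 10^(−0.4 ΔM) = 10^2.960 = 912.0

L_X/L_Y ≈ 912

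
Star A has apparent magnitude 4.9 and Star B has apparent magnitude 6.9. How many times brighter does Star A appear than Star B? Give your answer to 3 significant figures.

Magnitude difference = -2.0
Flux ratio = 10^(−0.4 Δm) = 10^(−0.4 × -2.0) = 10^0.800 = 6.310

6.31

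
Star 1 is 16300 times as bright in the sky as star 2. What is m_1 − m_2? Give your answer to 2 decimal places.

Pogson: Δm = −2.5 log₁₀(ratio) = −2.5 log₁₀(16300) = −2.5 × 4.2122 = -10.530
Star 1 is brighter, so it has the smaller magnitude: the difference is negative.

m_1 − m_2 ≈ -10.53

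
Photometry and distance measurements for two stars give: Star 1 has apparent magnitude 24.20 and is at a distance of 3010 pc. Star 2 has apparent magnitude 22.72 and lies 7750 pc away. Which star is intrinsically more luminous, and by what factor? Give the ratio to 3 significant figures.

Star 1: M = m − 5 log₁₀ d + 5 = 24.20 − 5·3.4786 + 5 = 11.807
Star 2: M = m − 5 log₁₀ d + 5 = 22.72 − 5·3.8893 + 5 = 8.273
ΔM = M_1 − M_2 = 11.807 − (8.273) = 3.534; smaller M is more luminous → Star 2.
L ratio = 10^(0.4 |ΔM|) = 10^1.413 = 25.91

Star 2 is more luminous, by a factor of 25.9.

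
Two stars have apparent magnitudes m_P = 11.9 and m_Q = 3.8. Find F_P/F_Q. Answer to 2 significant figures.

Magnitude difference = 8.1
Flux ratio = 10^(−0.4 Δm) = 10^(−0.4 × 8.1) = 10^-3.240 = 5.754×10^-4

F_P/F_Q ≈ 5.8×10^-4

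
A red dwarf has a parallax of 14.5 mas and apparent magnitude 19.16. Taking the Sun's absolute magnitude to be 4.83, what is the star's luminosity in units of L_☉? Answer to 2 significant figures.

d = 1/p = 1000/14.5 mas = 68.97 pc
M = m − 5 log₁₀ d + 5 = 19.16 − 5·1.8386 + 5 = 14.967
M − M_☉ = 14.967 − 4.83 = 10.137
L/L_☉ = 10^(−0.4 × 10.137) = 8.816×10^-5

L/L_☉ ≈ 8.8×10^-5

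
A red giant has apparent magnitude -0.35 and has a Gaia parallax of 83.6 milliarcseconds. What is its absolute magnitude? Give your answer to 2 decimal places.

M ≈ -0.74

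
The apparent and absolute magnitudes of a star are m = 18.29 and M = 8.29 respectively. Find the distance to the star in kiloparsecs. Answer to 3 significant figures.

Distance modulus: m − M = 18.29 − (8.29) = 10.000
m − M = 5 log₁₀ d − 5
log₁₀ d = (m − M)/5 + 1 = 3.0000
d = 10^3.0000 = 1000 pc
= 1.000 kpc

d ≈ 1.00 kpc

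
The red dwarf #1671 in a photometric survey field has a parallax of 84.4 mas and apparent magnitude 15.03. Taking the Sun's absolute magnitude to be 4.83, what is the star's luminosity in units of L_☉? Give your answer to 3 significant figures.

d = 1/p = 1000/84.4 mas = 11.85 pc
M = m − 5 log₁₀ d + 5 = 15.03 − 5·1.0737 + 5 = 14.662
M − M_☉ = 14.662 − 4.83 = 9.832
L/L_☉ = 10^(−0.4 × 9.832) = 1.168×10^-4

L/L_☉ ≈ 1.17×10^-4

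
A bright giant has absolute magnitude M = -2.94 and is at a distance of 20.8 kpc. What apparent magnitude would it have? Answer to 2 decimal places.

m ≈ 13.65

d = 20.8 kpc = 20800 pc
m = M + 5 log₁₀ d − 5 = -2.94 + 5·4.3181 − 5 = 13.650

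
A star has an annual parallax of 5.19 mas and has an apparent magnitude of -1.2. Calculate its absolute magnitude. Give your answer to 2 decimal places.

M ≈ -7.62

p = 5.19 mas = 5.19×10^-3″ → d = 1/p = 192.7 pc
5 log₁₀(d/10 pc) = 5 log₁₀(192.7) − 5 = 6.424
M = m − 5 log₁₀(d/10) = -1.2 − 6.424 = -7.624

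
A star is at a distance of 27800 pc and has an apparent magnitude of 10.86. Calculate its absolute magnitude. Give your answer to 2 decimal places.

M ≈ -6.36

5 log₁₀(d/10 pc) = 5 log₁₀(27800) − 5 = 17.220
M = m − 5 log₁₀(d/10) = 10.86 − 17.220 = -6.360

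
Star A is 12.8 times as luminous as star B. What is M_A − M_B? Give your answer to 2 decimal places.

M_A − M_B ≈ -2.77

Pogson: ΔM = −2.5 log₁₀(ratio) = −2.5 log₁₀(12.8) = −2.5 × 1.1072 = -2.768
Star A is brighter, so it has the smaller magnitude: the difference is negative.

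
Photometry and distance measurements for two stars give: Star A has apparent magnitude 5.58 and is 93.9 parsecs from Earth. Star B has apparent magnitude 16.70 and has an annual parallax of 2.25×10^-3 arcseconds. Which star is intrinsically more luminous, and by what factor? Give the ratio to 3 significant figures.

Star A is more luminous, by a factor of 1250.

Star A: M = m − 5 log₁₀ d + 5 = 5.58 − 5·1.9727 + 5 = 0.717
Star B: d = 1/p = 1/2.25×10^-3″ = 444.4 pc
Star B: M = m − 5 log₁₀ d + 5 = 16.70 − 5·2.6478 + 5 = 8.461
ΔM = M_A − M_B = 0.717 − (8.461) = -7.744; smaller M is more luminous → Star A.
L ratio = 10^(0.4 |ΔM|) = 10^3.098 = 1252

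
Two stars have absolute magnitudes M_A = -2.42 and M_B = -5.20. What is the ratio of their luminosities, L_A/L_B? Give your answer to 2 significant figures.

ΔM = M_A − M_B = 2.78
L_A/L_B = 10^(−0.4 ΔM) = 10^-1.112 = 0.07727

L_A/L_B ≈ 0.077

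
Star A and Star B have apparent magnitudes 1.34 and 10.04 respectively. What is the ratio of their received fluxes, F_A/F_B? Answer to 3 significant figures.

F_A/F_B ≈ 3020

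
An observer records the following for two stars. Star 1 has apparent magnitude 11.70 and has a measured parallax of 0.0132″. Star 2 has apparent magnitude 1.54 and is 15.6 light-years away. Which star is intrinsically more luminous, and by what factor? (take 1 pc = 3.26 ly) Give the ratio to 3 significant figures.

Star 2 is more luminous, by a factor of 46.2.

Star 1: d = 1/p = 1/0.0132″ = 75.76 pc
Star 1: M = m − 5 log₁₀ d + 5 = 11.70 − 5·1.8794 + 5 = 7.303
Star 2: d = 15.6 ly / 3.26 = 4.785 pc
Star 2: M = m − 5 log₁₀ d + 5 = 1.54 − 5·0.6799 + 5 = 3.140
ΔM = M_1 − M_2 = 7.303 − (3.140) = 4.162; smaller M is more luminous → Star 2.
L ratio = 10^(0.4 |ΔM|) = 10^1.665 = 46.23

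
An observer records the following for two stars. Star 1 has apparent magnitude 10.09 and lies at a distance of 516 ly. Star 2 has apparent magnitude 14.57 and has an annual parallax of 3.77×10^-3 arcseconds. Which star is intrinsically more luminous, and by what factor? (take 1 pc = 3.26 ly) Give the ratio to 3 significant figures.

Star 1 is more luminous, by a factor of 22.1.

Star 1: d = 516 ly / 3.26 = 158.3 pc
Star 1: M = m − 5 log₁₀ d + 5 = 10.09 − 5·2.1994 + 5 = 4.093
Star 2: d = 1/p = 1/3.77×10^-3″ = 265.3 pc
Star 2: M = m − 5 log₁₀ d + 5 = 14.57 − 5·2.4237 + 5 = 7.452
ΔM = M_1 − M_2 = 4.093 − (7.452) = -3.359; smaller M is more luminous → Star 1.
L ratio = 10^(0.4 |ΔM|) = 10^1.344 = 22.06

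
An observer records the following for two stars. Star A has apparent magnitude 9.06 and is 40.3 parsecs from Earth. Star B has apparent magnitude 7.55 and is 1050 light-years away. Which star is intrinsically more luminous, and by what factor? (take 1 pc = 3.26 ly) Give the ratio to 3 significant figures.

Star A: M = m − 5 log₁₀ d + 5 = 9.06 − 5·1.6053 + 5 = 6.033
Star B: d = 1050 ly / 3.26 = 322.1 pc
Star B: M = m − 5 log₁₀ d + 5 = 7.55 − 5·2.5080 + 5 = 0.010
ΔM = M_A − M_B = 6.033 − (0.010) = 6.023; smaller M is more luminous → Star B.
L ratio = 10^(0.4 |ΔM|) = 10^2.409 = 256.6

Star B is more luminous, by a factor of 257.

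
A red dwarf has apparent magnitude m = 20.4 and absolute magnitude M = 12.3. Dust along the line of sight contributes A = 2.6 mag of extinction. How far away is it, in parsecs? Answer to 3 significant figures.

m − M = 5 log₁₀(d/10 pc) + A  ⇒  20.4 − (12.3) − 2.6 = 5 log₁₀(d/10)
5.500 = 5 log₁₀(d/10)
log₁₀ d = (m − M − A)/5 + 1 = 2.1000
d = 10^2.1000 = 125.9 pc

d ≈ 126 pc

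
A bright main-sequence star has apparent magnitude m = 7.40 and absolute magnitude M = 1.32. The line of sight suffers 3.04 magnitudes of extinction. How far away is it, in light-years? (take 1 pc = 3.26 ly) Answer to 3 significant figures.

d ≈ 132 ly

m − M = 5 log₁₀(d/10 pc) + A  ⇒  7.40 − (1.32) − 3.04 = 5 log₁₀(d/10)
3.040 = 5 log₁₀(d/10)
log₁₀ d = (m − M − A)/5 + 1 = 1.6080
d = 10^1.6080 = 40.55 pc
= 132.2 ly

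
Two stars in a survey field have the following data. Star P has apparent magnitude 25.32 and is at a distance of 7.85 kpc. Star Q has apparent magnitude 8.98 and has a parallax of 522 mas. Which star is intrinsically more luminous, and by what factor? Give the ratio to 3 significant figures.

Star P is more luminous, by a factor of 4.89.

Star P: d = 7.85 kpc = 7850 pc
Star P: M = m − 5 log₁₀ d + 5 = 25.32 − 5·3.8949 + 5 = 10.846
Star Q: p = 522 mas = 0.522″ → d = 1/p = 1.916 pc
Star Q: M = m − 5 log₁₀ d + 5 = 8.98 − 5·0.2823 + 5 = 12.568
ΔM = M_P − M_Q = 10.846 − (12.568) = -1.723; smaller M is more luminous → Star P.
L ratio = 10^(0.4 |ΔM|) = 10^0.689 = 4.887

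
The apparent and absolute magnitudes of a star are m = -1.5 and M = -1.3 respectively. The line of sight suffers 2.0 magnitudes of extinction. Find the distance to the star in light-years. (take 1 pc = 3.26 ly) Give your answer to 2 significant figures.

d ≈ 12 ly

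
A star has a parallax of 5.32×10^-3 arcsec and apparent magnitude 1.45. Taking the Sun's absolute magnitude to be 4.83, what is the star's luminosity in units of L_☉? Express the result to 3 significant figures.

d = 1/p = 1/5.32×10^-3″ = 188.0 pc
M = m − 5 log₁₀ d + 5 = 1.45 − 5·2.2741 + 5 = -4.920
M − M_☉ = -4.920 − 4.83 = -9.750
L/L_☉ = 10^(−0.4 × -9.750) = 7947

L/L_☉ ≈ 7950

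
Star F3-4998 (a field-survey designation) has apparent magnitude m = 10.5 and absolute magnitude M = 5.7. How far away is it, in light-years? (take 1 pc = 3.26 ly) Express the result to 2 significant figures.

μ = m − M = 4.800
m − M = 5 log₁₀ d − 5
log₁₀ d = (m − M)/5 + 1 = 1.9600
d = 10^1.9600 = 91.20 pc
= 297.3 ly

d ≈ 300 ly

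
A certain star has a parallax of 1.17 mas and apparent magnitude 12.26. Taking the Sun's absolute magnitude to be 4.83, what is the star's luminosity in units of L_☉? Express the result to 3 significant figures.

L/L_☉ ≈ 7.79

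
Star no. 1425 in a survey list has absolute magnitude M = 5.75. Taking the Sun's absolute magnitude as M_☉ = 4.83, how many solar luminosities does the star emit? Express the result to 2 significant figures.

L/L_☉ ≈ 0.43

M − M_☉ = 5.75 − 4.83 = 0.920
L/L_☉ = 10^(−0.4 (M − M_☉)) = 10^-0.368 = 0.4285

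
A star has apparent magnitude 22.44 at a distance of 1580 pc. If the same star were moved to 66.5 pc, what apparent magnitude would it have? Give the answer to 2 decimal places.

Flux ∝ 1/d², so Δm = 5 log₁₀(d₂/d₁) = 5 log₁₀(66.5/1580) = -6.879
m₂ = m₁ + Δm = 22.44 + (-6.879) = 15.561

m ≈ 15.56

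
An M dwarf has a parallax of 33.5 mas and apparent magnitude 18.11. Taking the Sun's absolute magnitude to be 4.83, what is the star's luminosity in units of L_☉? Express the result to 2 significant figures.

L/L_☉ ≈ 4.3×10^-5

d = 1/p = 1000/33.5 mas = 29.85 pc
M = m − 5 log₁₀ d + 5 = 18.11 − 5·1.4750 + 5 = 15.735
M − M_☉ = 15.735 − 4.83 = 10.905
L/L_☉ = 10^(−0.4 × 10.905) = 4.344×10^-5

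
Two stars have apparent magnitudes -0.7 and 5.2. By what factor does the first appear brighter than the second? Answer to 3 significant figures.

229

Magnitude difference = -5.9
Flux ratio = 10^(−0.4 Δm) = 10^(−0.4 × -5.9) = 10^2.360 = 229.1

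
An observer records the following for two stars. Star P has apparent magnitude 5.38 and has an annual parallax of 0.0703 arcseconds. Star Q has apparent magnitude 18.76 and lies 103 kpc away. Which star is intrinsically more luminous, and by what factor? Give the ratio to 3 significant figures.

Star Q is more luminous, by a factor of 233.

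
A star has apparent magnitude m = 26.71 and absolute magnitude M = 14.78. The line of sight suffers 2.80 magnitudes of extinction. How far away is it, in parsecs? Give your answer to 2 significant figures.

d ≈ 670 pc

m − M = 5 log₁₀(d/10 pc) + A  ⇒  26.71 − (14.78) − 2.80 = 5 log₁₀(d/10)
9.130 = 5 log₁₀(d/10)
log₁₀ d = (m − M − A)/5 + 1 = 2.8260
d = 10^2.8260 = 669.9 pc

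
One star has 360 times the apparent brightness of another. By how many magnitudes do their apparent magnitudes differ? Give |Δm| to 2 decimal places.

|Δm| ≈ 6.39

Pogson: Δm = −2.5 log₁₀(ratio) = −2.5 log₁₀(360) = −2.5 × 2.5563 = -6.391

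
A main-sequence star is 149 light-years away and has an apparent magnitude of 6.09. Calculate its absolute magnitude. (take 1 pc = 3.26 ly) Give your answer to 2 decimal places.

M ≈ 2.79

d = 149 ly / 3.26 = 45.71 pc
5 log₁₀(d/10 pc) = 5 log₁₀(45.71) − 5 = 3.300
M = m − 5 log₁₀(d/10) = 6.09 − 3.300 = 2.790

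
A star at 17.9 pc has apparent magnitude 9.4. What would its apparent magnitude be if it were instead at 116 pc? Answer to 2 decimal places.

m ≈ 13.46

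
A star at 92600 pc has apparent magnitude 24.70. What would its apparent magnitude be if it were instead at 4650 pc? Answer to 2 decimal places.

Flux ∝ 1/d², so Δm = 5 log₁₀(d₂/d₁) = 5 log₁₀(4650/92600) = -6.496
m₂ = m₁ + Δm = 24.70 + (-6.496) = 18.204

m ≈ 18.20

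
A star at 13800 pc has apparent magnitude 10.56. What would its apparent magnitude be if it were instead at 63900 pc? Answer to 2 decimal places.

Flux ∝ 1/d², so Δm = 5 log₁₀(d₂/d₁) = 5 log₁₀(63900/13800) = 3.328
m₂ = m₁ + Δm = 10.56 + (3.328) = 13.888

m ≈ 13.89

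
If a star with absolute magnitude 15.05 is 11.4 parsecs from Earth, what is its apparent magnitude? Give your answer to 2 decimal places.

m ≈ 15.33

m = M + 5 log₁₀ d − 5 = 15.05 + 5·1.0569 − 5 = 15.335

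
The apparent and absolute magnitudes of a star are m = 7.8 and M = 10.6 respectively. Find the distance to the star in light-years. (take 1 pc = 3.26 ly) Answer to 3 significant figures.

d ≈ 8.98 ly

μ = m − M = -2.800
m − M = 5 log₁₀ d − 5
log₁₀ d = (m − M)/5 + 1 = 0.4400
d = 10^0.4400 = 2.754 pc
= 8.979 ly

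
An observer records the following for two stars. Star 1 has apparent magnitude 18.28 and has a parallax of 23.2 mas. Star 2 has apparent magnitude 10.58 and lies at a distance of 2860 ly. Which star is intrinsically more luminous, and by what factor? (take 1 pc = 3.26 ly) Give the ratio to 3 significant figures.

Star 1: p = 23.2 mas = 0.0232″ → d = 1/p = 43.10 pc
Star 1: M = m − 5 log₁₀ d + 5 = 18.28 − 5·1.6345 + 5 = 15.107
Star 2: d = 2860 ly / 3.26 = 877.3 pc
Star 2: M = m − 5 log₁₀ d + 5 = 10.58 − 5·2.9431 + 5 = 0.864
ΔM = M_1 − M_2 = 15.107 − (0.864) = 14.243; smaller M is more luminous → Star 2.
L ratio = 10^(0.4 |ΔM|) = 10^5.697 = 498000

Star 2 is more luminous, by a factor of 498000.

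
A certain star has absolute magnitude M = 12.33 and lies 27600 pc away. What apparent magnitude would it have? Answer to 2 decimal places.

m ≈ 29.53

m = M + 5 log₁₀ d − 5 = 12.33 + 5·4.4409 − 5 = 29.535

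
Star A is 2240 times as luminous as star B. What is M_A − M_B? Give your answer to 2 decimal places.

M_A − M_B ≈ -8.38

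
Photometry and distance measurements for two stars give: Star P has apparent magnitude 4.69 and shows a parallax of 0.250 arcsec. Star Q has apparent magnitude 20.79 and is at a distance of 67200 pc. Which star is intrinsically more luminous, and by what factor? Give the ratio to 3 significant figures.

Star Q is more luminous, by a factor of 102.

Star P: d = 1/p = 1/0.250″ = 4.000 pc
Star P: M = m − 5 log₁₀ d + 5 = 4.69 − 5·0.6021 + 5 = 6.680
Star Q: M = m − 5 log₁₀ d + 5 = 20.79 − 5·4.8274 + 5 = 1.653
ΔM = M_P − M_Q = 6.680 − (1.653) = 5.027; smaller M is more luminous → Star Q.
L ratio = 10^(0.4 |ΔM|) = 10^2.011 = 102.5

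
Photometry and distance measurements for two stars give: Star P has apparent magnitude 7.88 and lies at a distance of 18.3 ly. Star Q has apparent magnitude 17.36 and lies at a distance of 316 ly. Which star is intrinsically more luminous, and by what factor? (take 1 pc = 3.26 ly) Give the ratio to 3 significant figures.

Star P is more luminous, by a factor of 20.8.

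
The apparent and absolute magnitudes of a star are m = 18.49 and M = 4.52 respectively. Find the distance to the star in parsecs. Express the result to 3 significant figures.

Distance modulus: m − M = 18.49 − (4.52) = 13.970
m − M = 5 log₁₀ d − 5
log₁₀ d = (m − M)/5 + 1 = 3.7940
d = 10^3.7940 = 6223 pc

d ≈ 6220 pc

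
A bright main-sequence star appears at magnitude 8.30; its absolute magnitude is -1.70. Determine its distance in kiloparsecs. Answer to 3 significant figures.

d ≈ 1.00 kpc

μ = m − M = 10.000
m − M = 5 log₁₀ d − 5
log₁₀ d = (m − M)/5 + 1 = 3.0000
d = 10^3.0000 = 1000 pc
= 1.000 kpc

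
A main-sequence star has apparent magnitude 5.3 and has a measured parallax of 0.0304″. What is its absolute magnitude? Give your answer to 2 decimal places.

d = 1/p = 1/0.0304″ = 32.89 pc
5 log₁₀(d/10 pc) = 5 log₁₀(32.89) − 5 = 2.586
M = m − 5 log₁₀(d/10) = 5.3 − 2.586 = 2.714

M ≈ 2.71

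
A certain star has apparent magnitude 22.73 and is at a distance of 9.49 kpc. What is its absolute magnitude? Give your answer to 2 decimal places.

d = 9.49 kpc = 9490 pc
5 log₁₀(d/10 pc) = 5 log₁₀(9490) − 5 = 14.886
M = m − 5 log₁₀(d/10) = 22.73 − 14.886 = 7.844

M ≈ 7.84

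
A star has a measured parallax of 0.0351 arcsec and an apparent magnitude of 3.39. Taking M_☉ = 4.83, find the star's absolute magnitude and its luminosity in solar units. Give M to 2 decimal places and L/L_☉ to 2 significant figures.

d = 1/p = 1/0.0351″ = 28.49 pc
M = m − 5 log₁₀ d + 5 = 3.39 − 5·1.4547 + 5 = 1.117
M − M_☉ = 1.117 − 4.83 = -3.713
L/L_☉ = 10^(−0.4 × -3.713) = 30.58

M ≈ 1.12; L/L_☉ ≈ 31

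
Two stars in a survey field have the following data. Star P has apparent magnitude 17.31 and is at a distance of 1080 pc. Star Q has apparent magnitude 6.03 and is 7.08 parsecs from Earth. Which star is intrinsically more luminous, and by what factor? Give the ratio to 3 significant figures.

Star Q is more luminous, by a factor of 1.40.

Star P: M = m − 5 log₁₀ d + 5 = 17.31 − 5·3.0334 + 5 = 7.143
Star Q: M = m − 5 log₁₀ d + 5 = 6.03 − 5·0.8500 + 5 = 6.780
ΔM = M_P − M_Q = 7.143 − (6.780) = 0.363; smaller M is more luminous → Star Q.
L ratio = 10^(0.4 |ΔM|) = 10^0.145 = 1.397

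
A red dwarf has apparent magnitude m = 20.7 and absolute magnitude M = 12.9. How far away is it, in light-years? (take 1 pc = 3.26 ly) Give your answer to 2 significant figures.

d ≈ 1200 ly

Distance modulus: m − M = 20.7 − (12.9) = 7.800
m − M = 5 log₁₀ d − 5
log₁₀ d = (m − M)/5 + 1 = 2.5600
d = 10^2.5600 = 363.1 pc
= 1184 ly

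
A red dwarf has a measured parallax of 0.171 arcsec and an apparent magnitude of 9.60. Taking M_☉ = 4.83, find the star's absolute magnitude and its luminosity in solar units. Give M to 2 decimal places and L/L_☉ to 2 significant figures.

d = 1/p = 1/0.171″ = 5.848 pc
M = m − 5 log₁₀ d + 5 = 9.60 − 5·0.7670 + 5 = 10.765
M − M_☉ = 10.765 − 4.83 = 5.935
L/L_☉ = 10^(−0.4 × 5.935) = 4.227×10^-3

M ≈ 10.76; L/L_☉ ≈ 4.2×10^-3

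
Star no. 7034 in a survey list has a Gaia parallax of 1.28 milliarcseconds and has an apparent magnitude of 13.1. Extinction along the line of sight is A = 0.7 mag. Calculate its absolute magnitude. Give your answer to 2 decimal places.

M ≈ 2.94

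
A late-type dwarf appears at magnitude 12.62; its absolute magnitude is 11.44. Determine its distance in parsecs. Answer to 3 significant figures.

μ = m − M = 1.180
m − M = 5 log₁₀ d − 5
log₁₀ d = (m − M)/5 + 1 = 1.2360
d = 10^1.2360 = 17.22 pc

d ≈ 17.2 pc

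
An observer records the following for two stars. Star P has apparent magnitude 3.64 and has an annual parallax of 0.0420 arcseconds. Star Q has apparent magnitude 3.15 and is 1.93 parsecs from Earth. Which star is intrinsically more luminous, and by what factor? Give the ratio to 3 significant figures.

Star P: d = 1/p = 1/0.0420″ = 23.81 pc
Star P: M = m − 5 log₁₀ d + 5 = 3.64 − 5·1.3768 + 5 = 1.756
Star Q: M = m − 5 log₁₀ d + 5 = 3.15 − 5·0.2856 + 5 = 6.722
ΔM = M_P − M_Q = 1.756 − (6.722) = -4.966; smaller M is more luminous → Star P.
L ratio = 10^(0.4 |ΔM|) = 10^1.986 = 96.91

Star P is more luminous, by a factor of 96.9.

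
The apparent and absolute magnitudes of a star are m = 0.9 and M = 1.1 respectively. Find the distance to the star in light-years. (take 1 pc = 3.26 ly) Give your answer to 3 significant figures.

μ = m − M = -0.200
m − M = 5 log₁₀ d − 5
log₁₀ d = (m − M)/5 + 1 = 0.9600
d = 10^0.9600 = 9.120 pc
= 29.73 ly

d ≈ 29.7 ly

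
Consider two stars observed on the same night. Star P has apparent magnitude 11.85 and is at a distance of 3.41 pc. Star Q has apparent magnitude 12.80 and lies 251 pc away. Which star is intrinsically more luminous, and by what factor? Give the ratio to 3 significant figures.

Star Q is more luminous, by a factor of 2260.

Star P: M = m − 5 log₁₀ d + 5 = 11.85 − 5·0.5328 + 5 = 14.186
Star Q: M = m − 5 log₁₀ d + 5 = 12.80 − 5·2.3997 + 5 = 5.802
ΔM = M_P − M_Q = 14.186 − (5.802) = 8.385; smaller M is more luminous → Star Q.
L ratio = 10^(0.4 |ΔM|) = 10^3.354 = 2259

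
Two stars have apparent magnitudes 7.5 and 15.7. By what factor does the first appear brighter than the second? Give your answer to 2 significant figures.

1900

Magnitude difference = -8.2
Flux ratio = 10^(−0.4 Δm) = 10^(−0.4 × -8.2) = 10^3.280 = 1905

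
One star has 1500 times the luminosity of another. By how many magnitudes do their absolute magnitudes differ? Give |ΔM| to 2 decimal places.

Pogson: ΔM = −2.5 log₁₀(ratio) = −2.5 log₁₀(1500) = −2.5 × 3.1761 = -7.940

|ΔM| ≈ 7.94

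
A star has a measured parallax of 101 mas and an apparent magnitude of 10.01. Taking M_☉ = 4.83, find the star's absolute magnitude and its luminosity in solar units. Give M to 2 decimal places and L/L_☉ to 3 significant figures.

M ≈ 10.03; L/L_☉ ≈ 8.31×10^-3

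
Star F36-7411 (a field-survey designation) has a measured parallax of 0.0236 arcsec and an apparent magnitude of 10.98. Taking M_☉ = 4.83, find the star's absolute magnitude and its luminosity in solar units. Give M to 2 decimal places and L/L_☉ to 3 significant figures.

d = 1/p = 1/0.0236″ = 42.37 pc
M = m − 5 log₁₀ d + 5 = 10.98 − 5·1.6271 + 5 = 7.845
M − M_☉ = 7.845 − 4.83 = 3.015
L/L_☉ = 10^(−0.4 × 3.015) = 0.06226

M ≈ 7.84; L/L_☉ ≈ 0.0623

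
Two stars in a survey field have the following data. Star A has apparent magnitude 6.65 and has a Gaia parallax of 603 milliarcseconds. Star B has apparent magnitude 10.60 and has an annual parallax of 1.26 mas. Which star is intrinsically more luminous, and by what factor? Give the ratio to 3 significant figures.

Star B is more luminous, by a factor of 6020.

Star A: p = 603 mas = 0.603″ → d = 1/p = 1.658 pc
Star A: M = m − 5 log₁₀ d + 5 = 6.65 − 5·0.2197 + 5 = 10.552
Star B: p = 1.26 mas = 1.26×10^-3″ → d = 1/p = 793.7 pc
Star B: M = m − 5 log₁₀ d + 5 = 10.60 − 5·2.8996 + 5 = 1.102
ΔM = M_A − M_B = 10.552 − (1.102) = 9.450; smaller M is more luminous → Star B.
L ratio = 10^(0.4 |ΔM|) = 10^3.780 = 6024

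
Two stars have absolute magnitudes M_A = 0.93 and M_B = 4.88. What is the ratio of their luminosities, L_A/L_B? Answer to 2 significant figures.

L_A/L_B ≈ 38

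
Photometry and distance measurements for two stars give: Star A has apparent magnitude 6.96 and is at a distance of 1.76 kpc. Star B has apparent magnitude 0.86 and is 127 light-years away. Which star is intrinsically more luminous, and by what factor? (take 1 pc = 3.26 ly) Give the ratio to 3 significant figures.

Star A is more luminous, by a factor of 7.41.

Star A: d = 1.76 kpc = 1760 pc
Star A: M = m − 5 log₁₀ d + 5 = 6.96 − 5·3.2455 + 5 = -4.268
Star B: d = 127 ly / 3.26 = 38.96 pc
Star B: M = m − 5 log₁₀ d + 5 = 0.86 − 5·1.5906 + 5 = -2.093
ΔM = M_A − M_B = -4.268 − (-2.093) = -2.175; smaller M is more luminous → Star A.
L ratio = 10^(0.4 |ΔM|) = 10^0.870 = 7.411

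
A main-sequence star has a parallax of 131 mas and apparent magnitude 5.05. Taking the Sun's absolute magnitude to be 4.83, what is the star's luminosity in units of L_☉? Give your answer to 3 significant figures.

L/L_☉ ≈ 0.476

d = 1/p = 1000/131 mas = 7.634 pc
M = m − 5 log₁₀ d + 5 = 5.05 − 5·0.8827 + 5 = 5.636
M − M_☉ = 5.636 − 4.83 = 0.806
L/L_☉ = 10^(−0.4 × 0.806) = 0.4758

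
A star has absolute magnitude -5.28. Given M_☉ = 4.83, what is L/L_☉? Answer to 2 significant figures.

L/L_☉ ≈ 11000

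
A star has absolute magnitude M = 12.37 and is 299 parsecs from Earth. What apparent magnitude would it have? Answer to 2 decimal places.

m ≈ 19.75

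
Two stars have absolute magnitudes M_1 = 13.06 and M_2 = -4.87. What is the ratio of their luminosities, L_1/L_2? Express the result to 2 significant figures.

ΔM = M_1 − M_2 = 17.93
L_1/L_2 = 10^(−0.4 ΔM) = 10^-7.172 = 6.730×10^-8

L_1/L_2 ≈ 6.7×10^-8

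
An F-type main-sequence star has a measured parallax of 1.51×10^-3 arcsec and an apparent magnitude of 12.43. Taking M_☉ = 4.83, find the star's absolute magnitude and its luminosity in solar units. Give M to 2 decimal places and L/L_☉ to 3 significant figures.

d = 1/p = 1/1.51×10^-3″ = 662.3 pc
M = m − 5 log₁₀ d + 5 = 12.43 − 5·2.8210 + 5 = 3.325
M − M_☉ = 3.325 − 4.83 = -1.505
L/L_☉ = 10^(−0.4 × -1.505) = 4.000

M ≈ 3.32; L/L_☉ ≈ 4.00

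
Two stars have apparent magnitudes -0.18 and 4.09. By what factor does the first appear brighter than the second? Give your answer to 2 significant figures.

Magnitude difference = -4.27
Flux ratio = 10^(−0.4 Δm) = 10^(−0.4 × -4.27) = 10^1.708 = 51.05

51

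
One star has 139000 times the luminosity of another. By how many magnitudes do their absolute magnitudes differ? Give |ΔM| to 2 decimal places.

Pogson: ΔM = −2.5 log₁₀(ratio) = −2.5 log₁₀(139000) = −2.5 × 5.1430 = -12.858

|ΔM| ≈ 12.86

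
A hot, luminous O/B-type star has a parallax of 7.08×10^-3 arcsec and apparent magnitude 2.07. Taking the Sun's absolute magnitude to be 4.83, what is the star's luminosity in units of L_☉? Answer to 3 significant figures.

L/L_☉ ≈ 2530

d = 1/p = 1/7.08×10^-3″ = 141.2 pc
M = m − 5 log₁₀ d + 5 = 2.07 − 5·2.1500 + 5 = -3.680
M − M_☉ = -3.680 − 4.83 = -8.510
L/L_☉ = 10^(−0.4 × -8.510) = 2535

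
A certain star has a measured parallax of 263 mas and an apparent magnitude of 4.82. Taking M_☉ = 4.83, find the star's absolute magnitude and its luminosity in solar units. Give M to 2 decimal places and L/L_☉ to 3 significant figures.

M ≈ 6.92; L/L_☉ ≈ 0.146

d = 1/p = 1000/263 mas = 3.802 pc
M = m − 5 log₁₀ d + 5 = 4.82 − 5·0.5800 + 5 = 6.920
M − M_☉ = 6.920 − 4.83 = 2.090
L/L_☉ = 10^(−0.4 × 2.090) = 0.1459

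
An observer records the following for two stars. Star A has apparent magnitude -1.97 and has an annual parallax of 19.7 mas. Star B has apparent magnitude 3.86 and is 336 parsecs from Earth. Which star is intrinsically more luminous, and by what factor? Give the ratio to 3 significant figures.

Star A is more luminous, by a factor of 4.90.

Star A: p = 19.7 mas = 0.0197″ → d = 1/p = 50.76 pc
Star A: M = m − 5 log₁₀ d + 5 = -1.97 − 5·1.7055 + 5 = -5.498
Star B: M = m − 5 log₁₀ d + 5 = 3.86 − 5·2.5263 + 5 = -3.772
ΔM = M_A − M_B = -5.498 − (-3.772) = -1.726; smaller M is more luminous → Star A.
L ratio = 10^(0.4 |ΔM|) = 10^0.690 = 4.902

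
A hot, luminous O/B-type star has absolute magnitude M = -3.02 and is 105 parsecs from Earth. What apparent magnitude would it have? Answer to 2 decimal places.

m = M + 5 log₁₀ d − 5 = -3.02 + 5·2.0212 − 5 = 2.086

m ≈ 2.09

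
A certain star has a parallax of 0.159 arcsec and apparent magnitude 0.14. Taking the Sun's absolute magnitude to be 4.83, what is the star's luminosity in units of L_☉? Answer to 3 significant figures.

L/L_☉ ≈ 29.7

d = 1/p = 1/0.159″ = 6.289 pc
M = m − 5 log₁₀ d + 5 = 0.14 − 5·0.7986 + 5 = 1.147
M − M_☉ = 1.147 − 4.83 = -3.683
L/L_☉ = 10^(−0.4 × -3.683) = 29.73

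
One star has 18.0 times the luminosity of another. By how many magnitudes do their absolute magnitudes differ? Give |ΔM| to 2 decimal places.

Pogson: ΔM = −2.5 log₁₀(ratio) = −2.5 log₁₀(18.0) = −2.5 × 1.2553 = -3.138

|ΔM| ≈ 3.14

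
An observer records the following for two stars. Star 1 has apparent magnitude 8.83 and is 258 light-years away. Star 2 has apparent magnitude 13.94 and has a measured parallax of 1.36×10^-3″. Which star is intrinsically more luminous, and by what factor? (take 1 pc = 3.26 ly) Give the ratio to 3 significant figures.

Star 1: d = 258 ly / 3.26 = 79.14 pc
Star 1: M = m − 5 log₁₀ d + 5 = 8.83 − 5·1.8984 + 5 = 4.338
Star 2: d = 1/p = 1/1.36×10^-3″ = 735.3 pc
Star 2: M = m − 5 log₁₀ d + 5 = 13.94 − 5·2.8665 + 5 = 4.608
ΔM = M_1 − M_2 = 4.338 − (4.608) = -0.270; smaller M is more luminous → Star 1.
L ratio = 10^(0.4 |ΔM|) = 10^0.108 = 1.282

Star 1 is more luminous, by a factor of 1.28.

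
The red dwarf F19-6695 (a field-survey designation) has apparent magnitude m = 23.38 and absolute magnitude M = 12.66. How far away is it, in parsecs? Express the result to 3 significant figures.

d ≈ 1390 pc

Distance modulus: m − M = 23.38 − (12.66) = 10.720
m − M = 5 log₁₀ d − 5
log₁₀ d = (m − M)/5 + 1 = 3.1440
d = 10^3.1440 = 1393 pc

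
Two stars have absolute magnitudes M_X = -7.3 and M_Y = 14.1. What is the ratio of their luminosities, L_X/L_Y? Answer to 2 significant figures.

ΔM = M_X − M_Y = -21.4
L_X/L_Y = 10^(−0.4 ΔM) = 10^8.560 = 3.631×10^8

L_X/L_Y ≈ 3.6×10^8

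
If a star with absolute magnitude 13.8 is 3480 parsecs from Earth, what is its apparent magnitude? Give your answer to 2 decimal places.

m ≈ 26.51

m = M + 5 log₁₀ d − 5 = 13.8 + 5·3.5416 − 5 = 26.508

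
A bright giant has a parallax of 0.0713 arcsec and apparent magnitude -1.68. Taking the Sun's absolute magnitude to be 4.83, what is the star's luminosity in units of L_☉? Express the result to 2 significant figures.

L/L_☉ ≈ 790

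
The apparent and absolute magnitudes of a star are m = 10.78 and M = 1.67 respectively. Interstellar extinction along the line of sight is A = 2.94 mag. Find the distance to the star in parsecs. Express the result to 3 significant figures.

d ≈ 171 pc

m − M = 5 log₁₀(d/10 pc) + A  ⇒  10.78 − (1.67) − 2.94 = 5 log₁₀(d/10)
6.170 = 5 log₁₀(d/10)
log₁₀ d = (m − M − A)/5 + 1 = 2.2340
d = 10^2.2340 = 171.4 pc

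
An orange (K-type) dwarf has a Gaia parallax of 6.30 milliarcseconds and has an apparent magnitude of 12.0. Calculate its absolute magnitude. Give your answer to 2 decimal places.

M ≈ 6.00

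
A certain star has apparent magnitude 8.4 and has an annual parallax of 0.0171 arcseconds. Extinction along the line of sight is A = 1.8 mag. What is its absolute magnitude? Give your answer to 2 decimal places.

d = 1/p = 1/0.0171″ = 58.48 pc
5 log₁₀(d/10 pc) = 5 log₁₀(58.48) − 5 = 3.835
M = m − 5 log₁₀(d/10) − A = 8.4 − 3.835 − 1.8 = 2.765

M ≈ 2.76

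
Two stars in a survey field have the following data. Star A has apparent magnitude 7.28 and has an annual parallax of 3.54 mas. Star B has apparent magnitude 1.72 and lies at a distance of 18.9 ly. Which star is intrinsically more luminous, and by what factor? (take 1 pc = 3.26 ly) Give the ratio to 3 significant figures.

Star A is more luminous, by a factor of 14.2.

Star A: p = 3.54 mas = 3.54×10^-3″ → d = 1/p = 282.5 pc
Star A: M = m − 5 log₁₀ d + 5 = 7.28 − 5·2.4510 + 5 = 0.025
Star B: d = 18.9 ly / 3.26 = 5.798 pc
Star B: M = m − 5 log₁₀ d + 5 = 1.72 − 5·0.7632 + 5 = 2.904
ΔM = M_A − M_B = 0.025 − (2.904) = -2.879; smaller M is more luminous → Star A.
L ratio = 10^(0.4 |ΔM|) = 10^1.152 = 14.17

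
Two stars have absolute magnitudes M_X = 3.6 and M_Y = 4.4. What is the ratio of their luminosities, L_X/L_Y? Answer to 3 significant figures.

ΔM = M_X − M_Y = -0.8
L_X/L_Y = 10^(−0.4 ΔM) = 10^0.320 = 2.089

L_X/L_Y ≈ 2.09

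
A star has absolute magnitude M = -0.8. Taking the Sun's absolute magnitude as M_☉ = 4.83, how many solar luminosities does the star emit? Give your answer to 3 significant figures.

L/L_☉ ≈ 179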